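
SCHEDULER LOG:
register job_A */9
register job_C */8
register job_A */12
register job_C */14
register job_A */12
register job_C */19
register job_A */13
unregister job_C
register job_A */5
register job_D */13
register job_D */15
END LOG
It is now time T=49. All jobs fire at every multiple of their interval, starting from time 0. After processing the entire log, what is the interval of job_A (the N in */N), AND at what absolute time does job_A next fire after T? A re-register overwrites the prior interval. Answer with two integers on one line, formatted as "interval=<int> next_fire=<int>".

Op 1: register job_A */9 -> active={job_A:*/9}
Op 2: register job_C */8 -> active={job_A:*/9, job_C:*/8}
Op 3: register job_A */12 -> active={job_A:*/12, job_C:*/8}
Op 4: register job_C */14 -> active={job_A:*/12, job_C:*/14}
Op 5: register job_A */12 -> active={job_A:*/12, job_C:*/14}
Op 6: register job_C */19 -> active={job_A:*/12, job_C:*/19}
Op 7: register job_A */13 -> active={job_A:*/13, job_C:*/19}
Op 8: unregister job_C -> active={job_A:*/13}
Op 9: register job_A */5 -> active={job_A:*/5}
Op 10: register job_D */13 -> active={job_A:*/5, job_D:*/13}
Op 11: register job_D */15 -> active={job_A:*/5, job_D:*/15}
Final interval of job_A = 5
Next fire of job_A after T=49: (49//5+1)*5 = 50

Answer: interval=5 next_fire=50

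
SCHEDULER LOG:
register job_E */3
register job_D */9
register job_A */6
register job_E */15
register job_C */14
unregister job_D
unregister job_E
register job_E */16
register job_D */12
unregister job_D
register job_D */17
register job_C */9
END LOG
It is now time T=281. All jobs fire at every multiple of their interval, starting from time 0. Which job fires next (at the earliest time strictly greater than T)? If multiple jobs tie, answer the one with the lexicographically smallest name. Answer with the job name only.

Op 1: register job_E */3 -> active={job_E:*/3}
Op 2: register job_D */9 -> active={job_D:*/9, job_E:*/3}
Op 3: register job_A */6 -> active={job_A:*/6, job_D:*/9, job_E:*/3}
Op 4: register job_E */15 -> active={job_A:*/6, job_D:*/9, job_E:*/15}
Op 5: register job_C */14 -> active={job_A:*/6, job_C:*/14, job_D:*/9, job_E:*/15}
Op 6: unregister job_D -> active={job_A:*/6, job_C:*/14, job_E:*/15}
Op 7: unregister job_E -> active={job_A:*/6, job_C:*/14}
Op 8: register job_E */16 -> active={job_A:*/6, job_C:*/14, job_E:*/16}
Op 9: register job_D */12 -> active={job_A:*/6, job_C:*/14, job_D:*/12, job_E:*/16}
Op 10: unregister job_D -> active={job_A:*/6, job_C:*/14, job_E:*/16}
Op 11: register job_D */17 -> active={job_A:*/6, job_C:*/14, job_D:*/17, job_E:*/16}
Op 12: register job_C */9 -> active={job_A:*/6, job_C:*/9, job_D:*/17, job_E:*/16}
  job_A: interval 6, next fire after T=281 is 282
  job_C: interval 9, next fire after T=281 is 288
  job_D: interval 17, next fire after T=281 is 289
  job_E: interval 16, next fire after T=281 is 288
Earliest = 282, winner (lex tiebreak) = job_A

Answer: job_A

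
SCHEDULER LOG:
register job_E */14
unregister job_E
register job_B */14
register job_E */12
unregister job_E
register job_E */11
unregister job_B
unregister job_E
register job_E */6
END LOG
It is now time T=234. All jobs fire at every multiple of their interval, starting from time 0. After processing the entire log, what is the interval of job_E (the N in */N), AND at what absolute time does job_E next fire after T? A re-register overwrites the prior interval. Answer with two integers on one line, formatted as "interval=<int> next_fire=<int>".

Op 1: register job_E */14 -> active={job_E:*/14}
Op 2: unregister job_E -> active={}
Op 3: register job_B */14 -> active={job_B:*/14}
Op 4: register job_E */12 -> active={job_B:*/14, job_E:*/12}
Op 5: unregister job_E -> active={job_B:*/14}
Op 6: register job_E */11 -> active={job_B:*/14, job_E:*/11}
Op 7: unregister job_B -> active={job_E:*/11}
Op 8: unregister job_E -> active={}
Op 9: register job_E */6 -> active={job_E:*/6}
Final interval of job_E = 6
Next fire of job_E after T=234: (234//6+1)*6 = 240

Answer: interval=6 next_fire=240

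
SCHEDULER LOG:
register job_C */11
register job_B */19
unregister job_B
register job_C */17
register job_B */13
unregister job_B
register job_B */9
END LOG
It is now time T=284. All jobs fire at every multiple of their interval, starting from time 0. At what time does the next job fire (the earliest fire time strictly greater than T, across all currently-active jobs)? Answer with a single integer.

Answer: 288

Derivation:
Op 1: register job_C */11 -> active={job_C:*/11}
Op 2: register job_B */19 -> active={job_B:*/19, job_C:*/11}
Op 3: unregister job_B -> active={job_C:*/11}
Op 4: register job_C */17 -> active={job_C:*/17}
Op 5: register job_B */13 -> active={job_B:*/13, job_C:*/17}
Op 6: unregister job_B -> active={job_C:*/17}
Op 7: register job_B */9 -> active={job_B:*/9, job_C:*/17}
  job_B: interval 9, next fire after T=284 is 288
  job_C: interval 17, next fire after T=284 is 289
Earliest fire time = 288 (job job_B)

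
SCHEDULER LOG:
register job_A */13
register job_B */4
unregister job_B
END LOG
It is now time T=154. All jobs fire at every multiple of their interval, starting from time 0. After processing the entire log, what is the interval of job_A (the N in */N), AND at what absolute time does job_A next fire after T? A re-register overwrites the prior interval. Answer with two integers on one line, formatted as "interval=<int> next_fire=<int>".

Answer: interval=13 next_fire=156

Derivation:
Op 1: register job_A */13 -> active={job_A:*/13}
Op 2: register job_B */4 -> active={job_A:*/13, job_B:*/4}
Op 3: unregister job_B -> active={job_A:*/13}
Final interval of job_A = 13
Next fire of job_A after T=154: (154//13+1)*13 = 156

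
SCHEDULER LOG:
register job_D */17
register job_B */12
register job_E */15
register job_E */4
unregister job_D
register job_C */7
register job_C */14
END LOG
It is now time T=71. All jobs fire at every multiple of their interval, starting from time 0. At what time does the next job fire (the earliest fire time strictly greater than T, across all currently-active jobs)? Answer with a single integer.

Op 1: register job_D */17 -> active={job_D:*/17}
Op 2: register job_B */12 -> active={job_B:*/12, job_D:*/17}
Op 3: register job_E */15 -> active={job_B:*/12, job_D:*/17, job_E:*/15}
Op 4: register job_E */4 -> active={job_B:*/12, job_D:*/17, job_E:*/4}
Op 5: unregister job_D -> active={job_B:*/12, job_E:*/4}
Op 6: register job_C */7 -> active={job_B:*/12, job_C:*/7, job_E:*/4}
Op 7: register job_C */14 -> active={job_B:*/12, job_C:*/14, job_E:*/4}
  job_B: interval 12, next fire after T=71 is 72
  job_C: interval 14, next fire after T=71 is 84
  job_E: interval 4, next fire after T=71 is 72
Earliest fire time = 72 (job job_B)

Answer: 72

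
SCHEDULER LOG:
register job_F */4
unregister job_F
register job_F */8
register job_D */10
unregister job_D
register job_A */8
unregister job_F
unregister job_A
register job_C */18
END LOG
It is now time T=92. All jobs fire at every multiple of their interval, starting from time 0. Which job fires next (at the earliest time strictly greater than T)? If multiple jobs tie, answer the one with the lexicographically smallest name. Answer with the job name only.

Op 1: register job_F */4 -> active={job_F:*/4}
Op 2: unregister job_F -> active={}
Op 3: register job_F */8 -> active={job_F:*/8}
Op 4: register job_D */10 -> active={job_D:*/10, job_F:*/8}
Op 5: unregister job_D -> active={job_F:*/8}
Op 6: register job_A */8 -> active={job_A:*/8, job_F:*/8}
Op 7: unregister job_F -> active={job_A:*/8}
Op 8: unregister job_A -> active={}
Op 9: register job_C */18 -> active={job_C:*/18}
  job_C: interval 18, next fire after T=92 is 108
Earliest = 108, winner (lex tiebreak) = job_C

Answer: job_C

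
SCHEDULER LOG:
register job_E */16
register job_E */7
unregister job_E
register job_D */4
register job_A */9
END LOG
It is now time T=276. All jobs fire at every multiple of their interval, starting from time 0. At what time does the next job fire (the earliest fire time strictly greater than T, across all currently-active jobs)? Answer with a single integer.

Op 1: register job_E */16 -> active={job_E:*/16}
Op 2: register job_E */7 -> active={job_E:*/7}
Op 3: unregister job_E -> active={}
Op 4: register job_D */4 -> active={job_D:*/4}
Op 5: register job_A */9 -> active={job_A:*/9, job_D:*/4}
  job_A: interval 9, next fire after T=276 is 279
  job_D: interval 4, next fire after T=276 is 280
Earliest fire time = 279 (job job_A)

Answer: 279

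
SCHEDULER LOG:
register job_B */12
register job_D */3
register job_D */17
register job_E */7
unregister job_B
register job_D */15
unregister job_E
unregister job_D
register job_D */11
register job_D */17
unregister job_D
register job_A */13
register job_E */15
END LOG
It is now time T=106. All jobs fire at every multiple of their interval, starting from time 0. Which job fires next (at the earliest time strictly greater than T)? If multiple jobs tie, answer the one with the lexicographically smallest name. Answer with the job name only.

Answer: job_A

Derivation:
Op 1: register job_B */12 -> active={job_B:*/12}
Op 2: register job_D */3 -> active={job_B:*/12, job_D:*/3}
Op 3: register job_D */17 -> active={job_B:*/12, job_D:*/17}
Op 4: register job_E */7 -> active={job_B:*/12, job_D:*/17, job_E:*/7}
Op 5: unregister job_B -> active={job_D:*/17, job_E:*/7}
Op 6: register job_D */15 -> active={job_D:*/15, job_E:*/7}
Op 7: unregister job_E -> active={job_D:*/15}
Op 8: unregister job_D -> active={}
Op 9: register job_D */11 -> active={job_D:*/11}
Op 10: register job_D */17 -> active={job_D:*/17}
Op 11: unregister job_D -> active={}
Op 12: register job_A */13 -> active={job_A:*/13}
Op 13: register job_E */15 -> active={job_A:*/13, job_E:*/15}
  job_A: interval 13, next fire after T=106 is 117
  job_E: interval 15, next fire after T=106 is 120
Earliest = 117, winner (lex tiebreak) = job_A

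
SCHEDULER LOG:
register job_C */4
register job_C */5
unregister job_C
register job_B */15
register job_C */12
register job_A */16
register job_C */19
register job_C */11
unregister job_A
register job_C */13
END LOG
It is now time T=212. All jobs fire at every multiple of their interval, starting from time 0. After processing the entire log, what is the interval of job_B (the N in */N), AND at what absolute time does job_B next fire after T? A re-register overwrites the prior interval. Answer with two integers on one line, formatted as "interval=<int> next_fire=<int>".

Op 1: register job_C */4 -> active={job_C:*/4}
Op 2: register job_C */5 -> active={job_C:*/5}
Op 3: unregister job_C -> active={}
Op 4: register job_B */15 -> active={job_B:*/15}
Op 5: register job_C */12 -> active={job_B:*/15, job_C:*/12}
Op 6: register job_A */16 -> active={job_A:*/16, job_B:*/15, job_C:*/12}
Op 7: register job_C */19 -> active={job_A:*/16, job_B:*/15, job_C:*/19}
Op 8: register job_C */11 -> active={job_A:*/16, job_B:*/15, job_C:*/11}
Op 9: unregister job_A -> active={job_B:*/15, job_C:*/11}
Op 10: register job_C */13 -> active={job_B:*/15, job_C:*/13}
Final interval of job_B = 15
Next fire of job_B after T=212: (212//15+1)*15 = 225

Answer: interval=15 next_fire=225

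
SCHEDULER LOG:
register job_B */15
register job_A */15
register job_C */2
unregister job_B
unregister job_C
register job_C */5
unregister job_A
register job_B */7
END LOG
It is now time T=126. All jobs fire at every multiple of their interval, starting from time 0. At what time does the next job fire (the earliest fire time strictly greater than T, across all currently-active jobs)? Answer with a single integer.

Op 1: register job_B */15 -> active={job_B:*/15}
Op 2: register job_A */15 -> active={job_A:*/15, job_B:*/15}
Op 3: register job_C */2 -> active={job_A:*/15, job_B:*/15, job_C:*/2}
Op 4: unregister job_B -> active={job_A:*/15, job_C:*/2}
Op 5: unregister job_C -> active={job_A:*/15}
Op 6: register job_C */5 -> active={job_A:*/15, job_C:*/5}
Op 7: unregister job_A -> active={job_C:*/5}
Op 8: register job_B */7 -> active={job_B:*/7, job_C:*/5}
  job_B: interval 7, next fire after T=126 is 133
  job_C: interval 5, next fire after T=126 is 130
Earliest fire time = 130 (job job_C)

Answer: 130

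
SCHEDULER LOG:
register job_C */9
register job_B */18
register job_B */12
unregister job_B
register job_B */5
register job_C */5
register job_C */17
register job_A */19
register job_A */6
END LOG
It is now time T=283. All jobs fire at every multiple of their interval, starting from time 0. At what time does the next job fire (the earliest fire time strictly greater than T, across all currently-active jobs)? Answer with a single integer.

Answer: 285

Derivation:
Op 1: register job_C */9 -> active={job_C:*/9}
Op 2: register job_B */18 -> active={job_B:*/18, job_C:*/9}
Op 3: register job_B */12 -> active={job_B:*/12, job_C:*/9}
Op 4: unregister job_B -> active={job_C:*/9}
Op 5: register job_B */5 -> active={job_B:*/5, job_C:*/9}
Op 6: register job_C */5 -> active={job_B:*/5, job_C:*/5}
Op 7: register job_C */17 -> active={job_B:*/5, job_C:*/17}
Op 8: register job_A */19 -> active={job_A:*/19, job_B:*/5, job_C:*/17}
Op 9: register job_A */6 -> active={job_A:*/6, job_B:*/5, job_C:*/17}
  job_A: interval 6, next fire after T=283 is 288
  job_B: interval 5, next fire after T=283 is 285
  job_C: interval 17, next fire after T=283 is 289
Earliest fire time = 285 (job job_B)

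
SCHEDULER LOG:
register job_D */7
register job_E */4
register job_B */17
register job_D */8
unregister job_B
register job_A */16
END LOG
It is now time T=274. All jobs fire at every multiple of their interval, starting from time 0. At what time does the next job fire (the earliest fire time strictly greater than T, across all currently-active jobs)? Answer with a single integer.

Op 1: register job_D */7 -> active={job_D:*/7}
Op 2: register job_E */4 -> active={job_D:*/7, job_E:*/4}
Op 3: register job_B */17 -> active={job_B:*/17, job_D:*/7, job_E:*/4}
Op 4: register job_D */8 -> active={job_B:*/17, job_D:*/8, job_E:*/4}
Op 5: unregister job_B -> active={job_D:*/8, job_E:*/4}
Op 6: register job_A */16 -> active={job_A:*/16, job_D:*/8, job_E:*/4}
  job_A: interval 16, next fire after T=274 is 288
  job_D: interval 8, next fire after T=274 is 280
  job_E: interval 4, next fire after T=274 is 276
Earliest fire time = 276 (job job_E)

Answer: 276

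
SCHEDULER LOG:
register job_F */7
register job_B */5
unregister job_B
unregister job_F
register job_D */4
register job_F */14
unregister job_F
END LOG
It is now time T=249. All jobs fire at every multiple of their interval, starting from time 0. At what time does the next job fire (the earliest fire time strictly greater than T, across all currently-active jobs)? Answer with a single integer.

Answer: 252

Derivation:
Op 1: register job_F */7 -> active={job_F:*/7}
Op 2: register job_B */5 -> active={job_B:*/5, job_F:*/7}
Op 3: unregister job_B -> active={job_F:*/7}
Op 4: unregister job_F -> active={}
Op 5: register job_D */4 -> active={job_D:*/4}
Op 6: register job_F */14 -> active={job_D:*/4, job_F:*/14}
Op 7: unregister job_F -> active={job_D:*/4}
  job_D: interval 4, next fire after T=249 is 252
Earliest fire time = 252 (job job_D)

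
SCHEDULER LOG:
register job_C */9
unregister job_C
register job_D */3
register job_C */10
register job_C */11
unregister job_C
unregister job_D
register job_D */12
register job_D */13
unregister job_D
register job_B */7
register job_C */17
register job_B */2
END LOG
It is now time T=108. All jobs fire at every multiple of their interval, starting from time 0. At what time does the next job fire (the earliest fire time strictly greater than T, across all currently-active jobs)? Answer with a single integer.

Answer: 110

Derivation:
Op 1: register job_C */9 -> active={job_C:*/9}
Op 2: unregister job_C -> active={}
Op 3: register job_D */3 -> active={job_D:*/3}
Op 4: register job_C */10 -> active={job_C:*/10, job_D:*/3}
Op 5: register job_C */11 -> active={job_C:*/11, job_D:*/3}
Op 6: unregister job_C -> active={job_D:*/3}
Op 7: unregister job_D -> active={}
Op 8: register job_D */12 -> active={job_D:*/12}
Op 9: register job_D */13 -> active={job_D:*/13}
Op 10: unregister job_D -> active={}
Op 11: register job_B */7 -> active={job_B:*/7}
Op 12: register job_C */17 -> active={job_B:*/7, job_C:*/17}
Op 13: register job_B */2 -> active={job_B:*/2, job_C:*/17}
  job_B: interval 2, next fire after T=108 is 110
  job_C: interval 17, next fire after T=108 is 119
Earliest fire time = 110 (job job_B)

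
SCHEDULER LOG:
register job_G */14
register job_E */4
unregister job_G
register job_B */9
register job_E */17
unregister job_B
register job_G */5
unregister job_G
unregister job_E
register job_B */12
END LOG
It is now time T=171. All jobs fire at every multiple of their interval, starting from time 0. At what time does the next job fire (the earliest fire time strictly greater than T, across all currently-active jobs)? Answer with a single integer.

Op 1: register job_G */14 -> active={job_G:*/14}
Op 2: register job_E */4 -> active={job_E:*/4, job_G:*/14}
Op 3: unregister job_G -> active={job_E:*/4}
Op 4: register job_B */9 -> active={job_B:*/9, job_E:*/4}
Op 5: register job_E */17 -> active={job_B:*/9, job_E:*/17}
Op 6: unregister job_B -> active={job_E:*/17}
Op 7: register job_G */5 -> active={job_E:*/17, job_G:*/5}
Op 8: unregister job_G -> active={job_E:*/17}
Op 9: unregister job_E -> active={}
Op 10: register job_B */12 -> active={job_B:*/12}
  job_B: interval 12, next fire after T=171 is 180
Earliest fire time = 180 (job job_B)

Answer: 180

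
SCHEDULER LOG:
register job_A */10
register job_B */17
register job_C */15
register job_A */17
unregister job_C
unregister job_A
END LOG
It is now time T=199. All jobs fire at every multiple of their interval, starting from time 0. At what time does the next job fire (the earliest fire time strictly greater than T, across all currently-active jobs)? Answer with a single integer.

Op 1: register job_A */10 -> active={job_A:*/10}
Op 2: register job_B */17 -> active={job_A:*/10, job_B:*/17}
Op 3: register job_C */15 -> active={job_A:*/10, job_B:*/17, job_C:*/15}
Op 4: register job_A */17 -> active={job_A:*/17, job_B:*/17, job_C:*/15}
Op 5: unregister job_C -> active={job_A:*/17, job_B:*/17}
Op 6: unregister job_A -> active={job_B:*/17}
  job_B: interval 17, next fire after T=199 is 204
Earliest fire time = 204 (job job_B)

Answer: 204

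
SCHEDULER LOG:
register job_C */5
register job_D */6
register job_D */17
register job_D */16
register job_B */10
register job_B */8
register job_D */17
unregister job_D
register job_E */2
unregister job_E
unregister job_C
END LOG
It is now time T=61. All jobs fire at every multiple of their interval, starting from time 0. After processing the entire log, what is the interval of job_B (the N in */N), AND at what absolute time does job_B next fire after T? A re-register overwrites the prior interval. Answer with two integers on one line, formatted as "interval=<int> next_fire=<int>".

Op 1: register job_C */5 -> active={job_C:*/5}
Op 2: register job_D */6 -> active={job_C:*/5, job_D:*/6}
Op 3: register job_D */17 -> active={job_C:*/5, job_D:*/17}
Op 4: register job_D */16 -> active={job_C:*/5, job_D:*/16}
Op 5: register job_B */10 -> active={job_B:*/10, job_C:*/5, job_D:*/16}
Op 6: register job_B */8 -> active={job_B:*/8, job_C:*/5, job_D:*/16}
Op 7: register job_D */17 -> active={job_B:*/8, job_C:*/5, job_D:*/17}
Op 8: unregister job_D -> active={job_B:*/8, job_C:*/5}
Op 9: register job_E */2 -> active={job_B:*/8, job_C:*/5, job_E:*/2}
Op 10: unregister job_E -> active={job_B:*/8, job_C:*/5}
Op 11: unregister job_C -> active={job_B:*/8}
Final interval of job_B = 8
Next fire of job_B after T=61: (61//8+1)*8 = 64

Answer: interval=8 next_fire=64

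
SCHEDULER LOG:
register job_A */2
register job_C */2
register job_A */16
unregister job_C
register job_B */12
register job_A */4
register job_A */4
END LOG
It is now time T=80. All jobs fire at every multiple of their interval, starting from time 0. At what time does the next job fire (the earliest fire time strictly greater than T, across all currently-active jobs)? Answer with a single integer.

Answer: 84

Derivation:
Op 1: register job_A */2 -> active={job_A:*/2}
Op 2: register job_C */2 -> active={job_A:*/2, job_C:*/2}
Op 3: register job_A */16 -> active={job_A:*/16, job_C:*/2}
Op 4: unregister job_C -> active={job_A:*/16}
Op 5: register job_B */12 -> active={job_A:*/16, job_B:*/12}
Op 6: register job_A */4 -> active={job_A:*/4, job_B:*/12}
Op 7: register job_A */4 -> active={job_A:*/4, job_B:*/12}
  job_A: interval 4, next fire after T=80 is 84
  job_B: interval 12, next fire after T=80 is 84
Earliest fire time = 84 (job job_A)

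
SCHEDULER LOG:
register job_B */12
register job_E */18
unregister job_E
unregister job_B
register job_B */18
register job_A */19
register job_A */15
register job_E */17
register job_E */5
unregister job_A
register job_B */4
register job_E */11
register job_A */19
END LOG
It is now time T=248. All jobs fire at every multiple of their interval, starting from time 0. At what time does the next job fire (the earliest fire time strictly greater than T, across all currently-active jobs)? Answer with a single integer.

Op 1: register job_B */12 -> active={job_B:*/12}
Op 2: register job_E */18 -> active={job_B:*/12, job_E:*/18}
Op 3: unregister job_E -> active={job_B:*/12}
Op 4: unregister job_B -> active={}
Op 5: register job_B */18 -> active={job_B:*/18}
Op 6: register job_A */19 -> active={job_A:*/19, job_B:*/18}
Op 7: register job_A */15 -> active={job_A:*/15, job_B:*/18}
Op 8: register job_E */17 -> active={job_A:*/15, job_B:*/18, job_E:*/17}
Op 9: register job_E */5 -> active={job_A:*/15, job_B:*/18, job_E:*/5}
Op 10: unregister job_A -> active={job_B:*/18, job_E:*/5}
Op 11: register job_B */4 -> active={job_B:*/4, job_E:*/5}
Op 12: register job_E */11 -> active={job_B:*/4, job_E:*/11}
Op 13: register job_A */19 -> active={job_A:*/19, job_B:*/4, job_E:*/11}
  job_A: interval 19, next fire after T=248 is 266
  job_B: interval 4, next fire after T=248 is 252
  job_E: interval 11, next fire after T=248 is 253
Earliest fire time = 252 (job job_B)

Answer: 252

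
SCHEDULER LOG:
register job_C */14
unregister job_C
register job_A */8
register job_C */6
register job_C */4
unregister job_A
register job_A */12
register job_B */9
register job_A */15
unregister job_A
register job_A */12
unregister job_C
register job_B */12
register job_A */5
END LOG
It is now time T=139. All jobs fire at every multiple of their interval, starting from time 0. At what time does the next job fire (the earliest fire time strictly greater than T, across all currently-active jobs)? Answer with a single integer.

Op 1: register job_C */14 -> active={job_C:*/14}
Op 2: unregister job_C -> active={}
Op 3: register job_A */8 -> active={job_A:*/8}
Op 4: register job_C */6 -> active={job_A:*/8, job_C:*/6}
Op 5: register job_C */4 -> active={job_A:*/8, job_C:*/4}
Op 6: unregister job_A -> active={job_C:*/4}
Op 7: register job_A */12 -> active={job_A:*/12, job_C:*/4}
Op 8: register job_B */9 -> active={job_A:*/12, job_B:*/9, job_C:*/4}
Op 9: register job_A */15 -> active={job_A:*/15, job_B:*/9, job_C:*/4}
Op 10: unregister job_A -> active={job_B:*/9, job_C:*/4}
Op 11: register job_A */12 -> active={job_A:*/12, job_B:*/9, job_C:*/4}
Op 12: unregister job_C -> active={job_A:*/12, job_B:*/9}
Op 13: register job_B */12 -> active={job_A:*/12, job_B:*/12}
Op 14: register job_A */5 -> active={job_A:*/5, job_B:*/12}
  job_A: interval 5, next fire after T=139 is 140
  job_B: interval 12, next fire after T=139 is 144
Earliest fire time = 140 (job job_A)

Answer: 140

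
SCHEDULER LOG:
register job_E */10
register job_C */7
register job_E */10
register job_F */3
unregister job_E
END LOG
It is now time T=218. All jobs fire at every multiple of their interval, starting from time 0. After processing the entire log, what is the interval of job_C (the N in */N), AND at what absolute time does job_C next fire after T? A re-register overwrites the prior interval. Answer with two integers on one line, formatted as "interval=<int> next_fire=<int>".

Op 1: register job_E */10 -> active={job_E:*/10}
Op 2: register job_C */7 -> active={job_C:*/7, job_E:*/10}
Op 3: register job_E */10 -> active={job_C:*/7, job_E:*/10}
Op 4: register job_F */3 -> active={job_C:*/7, job_E:*/10, job_F:*/3}
Op 5: unregister job_E -> active={job_C:*/7, job_F:*/3}
Final interval of job_C = 7
Next fire of job_C after T=218: (218//7+1)*7 = 224

Answer: interval=7 next_fire=224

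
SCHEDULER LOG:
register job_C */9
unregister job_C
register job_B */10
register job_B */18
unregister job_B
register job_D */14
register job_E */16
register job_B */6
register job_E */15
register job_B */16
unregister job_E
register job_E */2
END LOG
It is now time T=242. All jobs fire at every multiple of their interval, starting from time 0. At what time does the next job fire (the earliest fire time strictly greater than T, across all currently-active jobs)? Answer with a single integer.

Answer: 244

Derivation:
Op 1: register job_C */9 -> active={job_C:*/9}
Op 2: unregister job_C -> active={}
Op 3: register job_B */10 -> active={job_B:*/10}
Op 4: register job_B */18 -> active={job_B:*/18}
Op 5: unregister job_B -> active={}
Op 6: register job_D */14 -> active={job_D:*/14}
Op 7: register job_E */16 -> active={job_D:*/14, job_E:*/16}
Op 8: register job_B */6 -> active={job_B:*/6, job_D:*/14, job_E:*/16}
Op 9: register job_E */15 -> active={job_B:*/6, job_D:*/14, job_E:*/15}
Op 10: register job_B */16 -> active={job_B:*/16, job_D:*/14, job_E:*/15}
Op 11: unregister job_E -> active={job_B:*/16, job_D:*/14}
Op 12: register job_E */2 -> active={job_B:*/16, job_D:*/14, job_E:*/2}
  job_B: interval 16, next fire after T=242 is 256
  job_D: interval 14, next fire after T=242 is 252
  job_E: interval 2, next fire after T=242 is 244
Earliest fire time = 244 (job job_E)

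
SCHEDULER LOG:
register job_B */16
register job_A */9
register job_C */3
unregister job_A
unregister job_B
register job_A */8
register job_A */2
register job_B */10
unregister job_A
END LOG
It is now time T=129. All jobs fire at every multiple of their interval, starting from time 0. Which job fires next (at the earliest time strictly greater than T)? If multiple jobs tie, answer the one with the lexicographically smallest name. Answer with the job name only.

Op 1: register job_B */16 -> active={job_B:*/16}
Op 2: register job_A */9 -> active={job_A:*/9, job_B:*/16}
Op 3: register job_C */3 -> active={job_A:*/9, job_B:*/16, job_C:*/3}
Op 4: unregister job_A -> active={job_B:*/16, job_C:*/3}
Op 5: unregister job_B -> active={job_C:*/3}
Op 6: register job_A */8 -> active={job_A:*/8, job_C:*/3}
Op 7: register job_A */2 -> active={job_A:*/2, job_C:*/3}
Op 8: register job_B */10 -> active={job_A:*/2, job_B:*/10, job_C:*/3}
Op 9: unregister job_A -> active={job_B:*/10, job_C:*/3}
  job_B: interval 10, next fire after T=129 is 130
  job_C: interval 3, next fire after T=129 is 132
Earliest = 130, winner (lex tiebreak) = job_B

Answer: job_B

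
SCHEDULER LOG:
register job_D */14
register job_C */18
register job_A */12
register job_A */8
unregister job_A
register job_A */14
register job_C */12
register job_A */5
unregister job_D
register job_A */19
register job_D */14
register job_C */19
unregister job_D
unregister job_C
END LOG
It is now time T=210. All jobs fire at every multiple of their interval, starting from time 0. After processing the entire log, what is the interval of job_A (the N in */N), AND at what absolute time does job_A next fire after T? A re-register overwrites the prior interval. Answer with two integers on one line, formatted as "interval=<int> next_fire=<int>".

Answer: interval=19 next_fire=228

Derivation:
Op 1: register job_D */14 -> active={job_D:*/14}
Op 2: register job_C */18 -> active={job_C:*/18, job_D:*/14}
Op 3: register job_A */12 -> active={job_A:*/12, job_C:*/18, job_D:*/14}
Op 4: register job_A */8 -> active={job_A:*/8, job_C:*/18, job_D:*/14}
Op 5: unregister job_A -> active={job_C:*/18, job_D:*/14}
Op 6: register job_A */14 -> active={job_A:*/14, job_C:*/18, job_D:*/14}
Op 7: register job_C */12 -> active={job_A:*/14, job_C:*/12, job_D:*/14}
Op 8: register job_A */5 -> active={job_A:*/5, job_C:*/12, job_D:*/14}
Op 9: unregister job_D -> active={job_A:*/5, job_C:*/12}
Op 10: register job_A */19 -> active={job_A:*/19, job_C:*/12}
Op 11: register job_D */14 -> active={job_A:*/19, job_C:*/12, job_D:*/14}
Op 12: register job_C */19 -> active={job_A:*/19, job_C:*/19, job_D:*/14}
Op 13: unregister job_D -> active={job_A:*/19, job_C:*/19}
Op 14: unregister job_C -> active={job_A:*/19}
Final interval of job_A = 19
Next fire of job_A after T=210: (210//19+1)*19 = 228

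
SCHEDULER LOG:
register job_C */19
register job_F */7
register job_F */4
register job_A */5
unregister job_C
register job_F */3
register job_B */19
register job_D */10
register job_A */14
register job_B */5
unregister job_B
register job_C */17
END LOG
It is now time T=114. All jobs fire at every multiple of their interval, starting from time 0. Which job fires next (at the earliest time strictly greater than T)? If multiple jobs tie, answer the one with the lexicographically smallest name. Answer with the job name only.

Op 1: register job_C */19 -> active={job_C:*/19}
Op 2: register job_F */7 -> active={job_C:*/19, job_F:*/7}
Op 3: register job_F */4 -> active={job_C:*/19, job_F:*/4}
Op 4: register job_A */5 -> active={job_A:*/5, job_C:*/19, job_F:*/4}
Op 5: unregister job_C -> active={job_A:*/5, job_F:*/4}
Op 6: register job_F */3 -> active={job_A:*/5, job_F:*/3}
Op 7: register job_B */19 -> active={job_A:*/5, job_B:*/19, job_F:*/3}
Op 8: register job_D */10 -> active={job_A:*/5, job_B:*/19, job_D:*/10, job_F:*/3}
Op 9: register job_A */14 -> active={job_A:*/14, job_B:*/19, job_D:*/10, job_F:*/3}
Op 10: register job_B */5 -> active={job_A:*/14, job_B:*/5, job_D:*/10, job_F:*/3}
Op 11: unregister job_B -> active={job_A:*/14, job_D:*/10, job_F:*/3}
Op 12: register job_C */17 -> active={job_A:*/14, job_C:*/17, job_D:*/10, job_F:*/3}
  job_A: interval 14, next fire after T=114 is 126
  job_C: interval 17, next fire after T=114 is 119
  job_D: interval 10, next fire after T=114 is 120
  job_F: interval 3, next fire after T=114 is 117
Earliest = 117, winner (lex tiebreak) = job_F

Answer: job_F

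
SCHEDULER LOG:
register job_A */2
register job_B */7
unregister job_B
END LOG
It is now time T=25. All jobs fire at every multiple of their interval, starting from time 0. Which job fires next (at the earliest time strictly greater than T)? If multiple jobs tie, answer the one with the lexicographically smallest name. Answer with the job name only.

Answer: job_A

Derivation:
Op 1: register job_A */2 -> active={job_A:*/2}
Op 2: register job_B */7 -> active={job_A:*/2, job_B:*/7}
Op 3: unregister job_B -> active={job_A:*/2}
  job_A: interval 2, next fire after T=25 is 26
Earliest = 26, winner (lex tiebreak) = job_A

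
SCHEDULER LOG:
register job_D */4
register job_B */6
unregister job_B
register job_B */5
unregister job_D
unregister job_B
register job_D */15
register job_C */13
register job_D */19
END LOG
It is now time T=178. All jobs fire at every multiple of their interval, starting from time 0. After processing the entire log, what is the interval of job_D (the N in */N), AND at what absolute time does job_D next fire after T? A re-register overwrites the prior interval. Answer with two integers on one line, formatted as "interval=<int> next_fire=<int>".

Answer: interval=19 next_fire=190

Derivation:
Op 1: register job_D */4 -> active={job_D:*/4}
Op 2: register job_B */6 -> active={job_B:*/6, job_D:*/4}
Op 3: unregister job_B -> active={job_D:*/4}
Op 4: register job_B */5 -> active={job_B:*/5, job_D:*/4}
Op 5: unregister job_D -> active={job_B:*/5}
Op 6: unregister job_B -> active={}
Op 7: register job_D */15 -> active={job_D:*/15}
Op 8: register job_C */13 -> active={job_C:*/13, job_D:*/15}
Op 9: register job_D */19 -> active={job_C:*/13, job_D:*/19}
Final interval of job_D = 19
Next fire of job_D after T=178: (178//19+1)*19 = 190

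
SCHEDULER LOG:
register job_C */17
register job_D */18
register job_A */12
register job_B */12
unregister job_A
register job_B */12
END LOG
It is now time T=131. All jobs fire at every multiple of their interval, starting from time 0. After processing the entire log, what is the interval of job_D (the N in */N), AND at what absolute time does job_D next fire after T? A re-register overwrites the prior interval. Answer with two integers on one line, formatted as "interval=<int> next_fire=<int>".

Answer: interval=18 next_fire=144

Derivation:
Op 1: register job_C */17 -> active={job_C:*/17}
Op 2: register job_D */18 -> active={job_C:*/17, job_D:*/18}
Op 3: register job_A */12 -> active={job_A:*/12, job_C:*/17, job_D:*/18}
Op 4: register job_B */12 -> active={job_A:*/12, job_B:*/12, job_C:*/17, job_D:*/18}
Op 5: unregister job_A -> active={job_B:*/12, job_C:*/17, job_D:*/18}
Op 6: register job_B */12 -> active={job_B:*/12, job_C:*/17, job_D:*/18}
Final interval of job_D = 18
Next fire of job_D after T=131: (131//18+1)*18 = 144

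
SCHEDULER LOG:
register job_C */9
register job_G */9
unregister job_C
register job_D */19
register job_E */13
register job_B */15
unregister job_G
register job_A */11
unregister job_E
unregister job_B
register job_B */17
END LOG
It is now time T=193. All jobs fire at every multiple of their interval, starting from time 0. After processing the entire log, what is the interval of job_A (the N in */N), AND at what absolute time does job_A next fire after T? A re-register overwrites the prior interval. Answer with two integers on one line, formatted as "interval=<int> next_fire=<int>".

Op 1: register job_C */9 -> active={job_C:*/9}
Op 2: register job_G */9 -> active={job_C:*/9, job_G:*/9}
Op 3: unregister job_C -> active={job_G:*/9}
Op 4: register job_D */19 -> active={job_D:*/19, job_G:*/9}
Op 5: register job_E */13 -> active={job_D:*/19, job_E:*/13, job_G:*/9}
Op 6: register job_B */15 -> active={job_B:*/15, job_D:*/19, job_E:*/13, job_G:*/9}
Op 7: unregister job_G -> active={job_B:*/15, job_D:*/19, job_E:*/13}
Op 8: register job_A */11 -> active={job_A:*/11, job_B:*/15, job_D:*/19, job_E:*/13}
Op 9: unregister job_E -> active={job_A:*/11, job_B:*/15, job_D:*/19}
Op 10: unregister job_B -> active={job_A:*/11, job_D:*/19}
Op 11: register job_B */17 -> active={job_A:*/11, job_B:*/17, job_D:*/19}
Final interval of job_A = 11
Next fire of job_A after T=193: (193//11+1)*11 = 198

Answer: interval=11 next_fire=198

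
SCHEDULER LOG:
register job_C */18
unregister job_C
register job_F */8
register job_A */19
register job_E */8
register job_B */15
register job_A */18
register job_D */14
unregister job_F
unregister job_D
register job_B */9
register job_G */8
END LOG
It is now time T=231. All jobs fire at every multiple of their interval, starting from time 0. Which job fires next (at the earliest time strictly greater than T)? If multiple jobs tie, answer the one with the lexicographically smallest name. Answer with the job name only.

Op 1: register job_C */18 -> active={job_C:*/18}
Op 2: unregister job_C -> active={}
Op 3: register job_F */8 -> active={job_F:*/8}
Op 4: register job_A */19 -> active={job_A:*/19, job_F:*/8}
Op 5: register job_E */8 -> active={job_A:*/19, job_E:*/8, job_F:*/8}
Op 6: register job_B */15 -> active={job_A:*/19, job_B:*/15, job_E:*/8, job_F:*/8}
Op 7: register job_A */18 -> active={job_A:*/18, job_B:*/15, job_E:*/8, job_F:*/8}
Op 8: register job_D */14 -> active={job_A:*/18, job_B:*/15, job_D:*/14, job_E:*/8, job_F:*/8}
Op 9: unregister job_F -> active={job_A:*/18, job_B:*/15, job_D:*/14, job_E:*/8}
Op 10: unregister job_D -> active={job_A:*/18, job_B:*/15, job_E:*/8}
Op 11: register job_B */9 -> active={job_A:*/18, job_B:*/9, job_E:*/8}
Op 12: register job_G */8 -> active={job_A:*/18, job_B:*/9, job_E:*/8, job_G:*/8}
  job_A: interval 18, next fire after T=231 is 234
  job_B: interval 9, next fire after T=231 is 234
  job_E: interval 8, next fire after T=231 is 232
  job_G: interval 8, next fire after T=231 is 232
Earliest = 232, winner (lex tiebreak) = job_E

Answer: job_E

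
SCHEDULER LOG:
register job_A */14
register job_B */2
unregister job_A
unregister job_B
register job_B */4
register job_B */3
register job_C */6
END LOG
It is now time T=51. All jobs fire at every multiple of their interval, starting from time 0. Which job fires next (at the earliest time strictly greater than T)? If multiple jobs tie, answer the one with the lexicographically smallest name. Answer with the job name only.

Answer: job_B

Derivation:
Op 1: register job_A */14 -> active={job_A:*/14}
Op 2: register job_B */2 -> active={job_A:*/14, job_B:*/2}
Op 3: unregister job_A -> active={job_B:*/2}
Op 4: unregister job_B -> active={}
Op 5: register job_B */4 -> active={job_B:*/4}
Op 6: register job_B */3 -> active={job_B:*/3}
Op 7: register job_C */6 -> active={job_B:*/3, job_C:*/6}
  job_B: interval 3, next fire after T=51 is 54
  job_C: interval 6, next fire after T=51 is 54
Earliest = 54, winner (lex tiebreak) = job_B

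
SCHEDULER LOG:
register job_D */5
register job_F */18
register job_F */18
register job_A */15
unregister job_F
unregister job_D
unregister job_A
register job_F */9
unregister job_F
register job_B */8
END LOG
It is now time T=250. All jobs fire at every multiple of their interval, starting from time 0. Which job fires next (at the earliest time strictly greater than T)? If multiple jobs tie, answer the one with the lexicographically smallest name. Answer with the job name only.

Answer: job_B

Derivation:
Op 1: register job_D */5 -> active={job_D:*/5}
Op 2: register job_F */18 -> active={job_D:*/5, job_F:*/18}
Op 3: register job_F */18 -> active={job_D:*/5, job_F:*/18}
Op 4: register job_A */15 -> active={job_A:*/15, job_D:*/5, job_F:*/18}
Op 5: unregister job_F -> active={job_A:*/15, job_D:*/5}
Op 6: unregister job_D -> active={job_A:*/15}
Op 7: unregister job_A -> active={}
Op 8: register job_F */9 -> active={job_F:*/9}
Op 9: unregister job_F -> active={}
Op 10: register job_B */8 -> active={job_B:*/8}
  job_B: interval 8, next fire after T=250 is 256
Earliest = 256, winner (lex tiebreak) = job_B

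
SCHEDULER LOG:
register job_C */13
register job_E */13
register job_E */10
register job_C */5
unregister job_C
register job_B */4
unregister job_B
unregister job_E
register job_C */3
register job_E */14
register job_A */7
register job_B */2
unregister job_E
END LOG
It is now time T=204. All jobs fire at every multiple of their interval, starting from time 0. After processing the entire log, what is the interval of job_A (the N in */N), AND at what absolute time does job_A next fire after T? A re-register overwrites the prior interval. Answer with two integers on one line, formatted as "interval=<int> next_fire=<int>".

Op 1: register job_C */13 -> active={job_C:*/13}
Op 2: register job_E */13 -> active={job_C:*/13, job_E:*/13}
Op 3: register job_E */10 -> active={job_C:*/13, job_E:*/10}
Op 4: register job_C */5 -> active={job_C:*/5, job_E:*/10}
Op 5: unregister job_C -> active={job_E:*/10}
Op 6: register job_B */4 -> active={job_B:*/4, job_E:*/10}
Op 7: unregister job_B -> active={job_E:*/10}
Op 8: unregister job_E -> active={}
Op 9: register job_C */3 -> active={job_C:*/3}
Op 10: register job_E */14 -> active={job_C:*/3, job_E:*/14}
Op 11: register job_A */7 -> active={job_A:*/7, job_C:*/3, job_E:*/14}
Op 12: register job_B */2 -> active={job_A:*/7, job_B:*/2, job_C:*/3, job_E:*/14}
Op 13: unregister job_E -> active={job_A:*/7, job_B:*/2, job_C:*/3}
Final interval of job_A = 7
Next fire of job_A after T=204: (204//7+1)*7 = 210

Answer: interval=7 next_fire=210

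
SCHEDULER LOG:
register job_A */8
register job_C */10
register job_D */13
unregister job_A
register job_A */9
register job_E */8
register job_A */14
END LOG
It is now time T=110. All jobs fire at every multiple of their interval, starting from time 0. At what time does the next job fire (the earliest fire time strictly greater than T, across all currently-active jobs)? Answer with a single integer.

Answer: 112

Derivation:
Op 1: register job_A */8 -> active={job_A:*/8}
Op 2: register job_C */10 -> active={job_A:*/8, job_C:*/10}
Op 3: register job_D */13 -> active={job_A:*/8, job_C:*/10, job_D:*/13}
Op 4: unregister job_A -> active={job_C:*/10, job_D:*/13}
Op 5: register job_A */9 -> active={job_A:*/9, job_C:*/10, job_D:*/13}
Op 6: register job_E */8 -> active={job_A:*/9, job_C:*/10, job_D:*/13, job_E:*/8}
Op 7: register job_A */14 -> active={job_A:*/14, job_C:*/10, job_D:*/13, job_E:*/8}
  job_A: interval 14, next fire after T=110 is 112
  job_C: interval 10, next fire after T=110 is 120
  job_D: interval 13, next fire after T=110 is 117
  job_E: interval 8, next fire after T=110 is 112
Earliest fire time = 112 (job job_A)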